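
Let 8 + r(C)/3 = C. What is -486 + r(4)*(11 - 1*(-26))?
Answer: -930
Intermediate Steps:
r(C) = -24 + 3*C
-486 + r(4)*(11 - 1*(-26)) = -486 + (-24 + 3*4)*(11 - 1*(-26)) = -486 + (-24 + 12)*(11 + 26) = -486 - 12*37 = -486 - 444 = -930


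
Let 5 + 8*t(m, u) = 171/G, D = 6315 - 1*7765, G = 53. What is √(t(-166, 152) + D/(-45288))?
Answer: I*√7588901354/200022 ≈ 0.43552*I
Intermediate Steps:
D = -1450 (D = 6315 - 7765 = -1450)
t(m, u) = -47/212 (t(m, u) = -5/8 + (171/53)/8 = -5/8 + (171*(1/53))/8 = -5/8 + (⅛)*(171/53) = -5/8 + 171/424 = -47/212)
√(t(-166, 152) + D/(-45288)) = √(-47/212 - 1450/(-45288)) = √(-47/212 - 1450*(-1/45288)) = √(-47/212 + 725/22644) = √(-113821/600066) = I*√7588901354/200022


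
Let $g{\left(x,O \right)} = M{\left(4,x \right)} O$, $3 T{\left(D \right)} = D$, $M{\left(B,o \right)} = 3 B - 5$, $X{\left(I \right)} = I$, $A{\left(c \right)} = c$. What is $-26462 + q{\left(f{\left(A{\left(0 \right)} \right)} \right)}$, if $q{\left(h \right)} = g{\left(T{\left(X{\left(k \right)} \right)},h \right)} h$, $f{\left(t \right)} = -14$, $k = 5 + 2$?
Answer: $-25090$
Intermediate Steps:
$k = 7$
$M{\left(B,o \right)} = -5 + 3 B$
$T{\left(D \right)} = \frac{D}{3}$
$g{\left(x,O \right)} = 7 O$ ($g{\left(x,O \right)} = \left(-5 + 3 \cdot 4\right) O = \left(-5 + 12\right) O = 7 O$)
$q{\left(h \right)} = 7 h^{2}$ ($q{\left(h \right)} = 7 h h = 7 h^{2}$)
$-26462 + q{\left(f{\left(A{\left(0 \right)} \right)} \right)} = -26462 + 7 \left(-14\right)^{2} = -26462 + 7 \cdot 196 = -26462 + 1372 = -25090$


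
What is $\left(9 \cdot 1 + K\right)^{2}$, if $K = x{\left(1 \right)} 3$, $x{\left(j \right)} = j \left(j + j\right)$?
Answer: $225$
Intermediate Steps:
$x{\left(j \right)} = 2 j^{2}$ ($x{\left(j \right)} = j 2 j = 2 j^{2}$)
$K = 6$ ($K = 2 \cdot 1^{2} \cdot 3 = 2 \cdot 1 \cdot 3 = 2 \cdot 3 = 6$)
$\left(9 \cdot 1 + K\right)^{2} = \left(9 \cdot 1 + 6\right)^{2} = \left(9 + 6\right)^{2} = 15^{2} = 225$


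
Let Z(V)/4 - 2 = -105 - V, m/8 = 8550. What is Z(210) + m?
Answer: 67148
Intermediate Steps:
m = 68400 (m = 8*8550 = 68400)
Z(V) = -412 - 4*V (Z(V) = 8 + 4*(-105 - V) = 8 + (-420 - 4*V) = -412 - 4*V)
Z(210) + m = (-412 - 4*210) + 68400 = (-412 - 840) + 68400 = -1252 + 68400 = 67148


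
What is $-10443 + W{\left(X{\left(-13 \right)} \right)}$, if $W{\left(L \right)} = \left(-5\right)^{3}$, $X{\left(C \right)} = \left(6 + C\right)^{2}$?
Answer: $-10568$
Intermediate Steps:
$W{\left(L \right)} = -125$
$-10443 + W{\left(X{\left(-13 \right)} \right)} = -10443 - 125 = -10568$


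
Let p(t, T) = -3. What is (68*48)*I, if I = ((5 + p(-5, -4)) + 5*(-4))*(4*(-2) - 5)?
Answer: 763776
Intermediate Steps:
I = 234 (I = ((5 - 3) + 5*(-4))*(4*(-2) - 5) = (2 - 20)*(-8 - 5) = -18*(-13) = 234)
(68*48)*I = (68*48)*234 = 3264*234 = 763776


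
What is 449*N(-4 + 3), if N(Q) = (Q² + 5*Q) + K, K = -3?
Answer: -3143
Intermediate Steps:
N(Q) = -3 + Q² + 5*Q (N(Q) = (Q² + 5*Q) - 3 = -3 + Q² + 5*Q)
449*N(-4 + 3) = 449*(-3 + (-4 + 3)² + 5*(-4 + 3)) = 449*(-3 + (-1)² + 5*(-1)) = 449*(-3 + 1 - 5) = 449*(-7) = -3143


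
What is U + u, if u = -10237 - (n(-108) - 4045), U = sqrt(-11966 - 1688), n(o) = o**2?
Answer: -17856 + I*sqrt(13654) ≈ -17856.0 + 116.85*I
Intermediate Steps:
U = I*sqrt(13654) (U = sqrt(-13654) = I*sqrt(13654) ≈ 116.85*I)
u = -17856 (u = -10237 - ((-108)**2 - 4045) = -10237 - (11664 - 4045) = -10237 - 1*7619 = -10237 - 7619 = -17856)
U + u = I*sqrt(13654) - 17856 = -17856 + I*sqrt(13654)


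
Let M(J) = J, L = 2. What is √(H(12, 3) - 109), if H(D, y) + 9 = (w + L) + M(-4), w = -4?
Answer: 2*I*√31 ≈ 11.136*I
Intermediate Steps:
H(D, y) = -15 (H(D, y) = -9 + ((-4 + 2) - 4) = -9 + (-2 - 4) = -9 - 6 = -15)
√(H(12, 3) - 109) = √(-15 - 109) = √(-124) = 2*I*√31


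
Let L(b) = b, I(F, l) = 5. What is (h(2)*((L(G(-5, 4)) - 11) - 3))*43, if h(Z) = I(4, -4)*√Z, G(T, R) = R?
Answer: -2150*√2 ≈ -3040.6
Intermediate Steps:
h(Z) = 5*√Z
(h(2)*((L(G(-5, 4)) - 11) - 3))*43 = ((5*√2)*((4 - 11) - 3))*43 = ((5*√2)*(-7 - 3))*43 = ((5*√2)*(-10))*43 = -50*√2*43 = -2150*√2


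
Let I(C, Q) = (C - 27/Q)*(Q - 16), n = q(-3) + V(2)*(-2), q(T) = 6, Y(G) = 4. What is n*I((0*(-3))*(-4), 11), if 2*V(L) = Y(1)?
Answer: 270/11 ≈ 24.545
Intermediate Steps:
V(L) = 2 (V(L) = (1/2)*4 = 2)
n = 2 (n = 6 + 2*(-2) = 6 - 4 = 2)
I(C, Q) = (-16 + Q)*(C - 27/Q) (I(C, Q) = (C - 27/Q)*(-16 + Q) = (-16 + Q)*(C - 27/Q))
n*I((0*(-3))*(-4), 11) = 2*(-27 - 16*0*(-3)*(-4) + 432/11 + ((0*(-3))*(-4))*11) = 2*(-27 - 0*(-4) + 432*(1/11) + (0*(-4))*11) = 2*(-27 - 16*0 + 432/11 + 0*11) = 2*(-27 + 0 + 432/11 + 0) = 2*(135/11) = 270/11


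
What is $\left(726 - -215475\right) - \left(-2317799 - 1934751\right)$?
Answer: $4468751$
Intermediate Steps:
$\left(726 - -215475\right) - \left(-2317799 - 1934751\right) = \left(726 + 215475\right) - -4252550 = 216201 + 4252550 = 4468751$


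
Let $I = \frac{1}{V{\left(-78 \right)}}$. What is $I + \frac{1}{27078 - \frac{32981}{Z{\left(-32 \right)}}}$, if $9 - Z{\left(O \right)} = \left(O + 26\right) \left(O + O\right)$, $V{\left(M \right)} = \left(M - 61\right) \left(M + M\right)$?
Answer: $\frac{18318731}{220899917004} \approx 8.2928 \cdot 10^{-5}$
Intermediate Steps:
$V{\left(M \right)} = 2 M \left(-61 + M\right)$ ($V{\left(M \right)} = \left(-61 + M\right) 2 M = 2 M \left(-61 + M\right)$)
$I = \frac{1}{21684}$ ($I = \frac{1}{2 \left(-78\right) \left(-61 - 78\right)} = \frac{1}{2 \left(-78\right) \left(-139\right)} = \frac{1}{21684} \approx 4.6117 \cdot 10^{-5}$)
$Z{\left(O \right)} = 9 - 2 O \left(26 + O\right)$ ($Z{\left(O \right)} = 9 - \left(O + 26\right) \left(O + O\right) = 9 - \left(26 + O\right) 2 O = 9 - 2 O \left(26 + O\right)$)
$I + \frac{1}{27078 - \frac{32981}{Z{\left(-32 \right)}}} = \frac{1}{21684} + \frac{1}{27078 - \frac{32981}{9 - -1664 - 2 \left(-32\right)^{2}}} = \frac{1}{21684} + \frac{1}{27078 - \frac{32981}{9 + 1664 - 2048}} = \frac{1}{21684} + \frac{1}{27078 - \frac{32981}{-375}} = \frac{1}{21684} + \frac{1}{27078 - - \frac{32981}{375}} = \frac{1}{21684} + \frac{1}{27078 + \frac{32981}{375}} = \frac{1}{21684} + \frac{1}{\frac{10187231}{375}} = \frac{1}{21684} + \frac{375}{10187231} = \frac{18318731}{220899917004}$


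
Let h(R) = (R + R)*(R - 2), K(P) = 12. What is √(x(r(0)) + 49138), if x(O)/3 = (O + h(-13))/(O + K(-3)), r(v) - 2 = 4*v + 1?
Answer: √1230415/5 ≈ 221.85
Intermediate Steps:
r(v) = 3 + 4*v (r(v) = 2 + (4*v + 1) = 2 + (1 + 4*v) = 3 + 4*v)
h(R) = 2*R*(-2 + R) (h(R) = (2*R)*(-2 + R) = 2*R*(-2 + R))
x(O) = 3*(390 + O)/(12 + O) (x(O) = 3*((O + 2*(-13)*(-2 - 13))/(O + 12)) = 3*((O + 2*(-13)*(-15))/(12 + O)) = 3*((O + 390)/(12 + O)) = 3*((390 + O)/(12 + O)) = 3*(390 + O)/(12 + O))
√(x(r(0)) + 49138) = √(3*(390 + (3 + 4*0))/(12 + (3 + 4*0)) + 49138) = √(3*(390 + (3 + 0))/(12 + (3 + 0)) + 49138) = √(3*(390 + 3)/(12 + 3) + 49138) = √(3*393/15 + 49138) = √(3*(1/15)*393 + 49138) = √(393/5 + 49138) = √(246083/5) = √1230415/5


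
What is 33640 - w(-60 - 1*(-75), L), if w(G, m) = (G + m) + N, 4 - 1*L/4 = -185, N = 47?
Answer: 32822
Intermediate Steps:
L = 756 (L = 16 - 4*(-185) = 16 + 740 = 756)
w(G, m) = 47 + G + m (w(G, m) = (G + m) + 47 = 47 + G + m)
33640 - w(-60 - 1*(-75), L) = 33640 - (47 + (-60 - 1*(-75)) + 756) = 33640 - (47 + (-60 + 75) + 756) = 33640 - (47 + 15 + 756) = 33640 - 1*818 = 33640 - 818 = 32822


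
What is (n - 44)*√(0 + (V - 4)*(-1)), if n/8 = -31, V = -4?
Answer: -584*√2 ≈ -825.90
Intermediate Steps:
n = -248 (n = 8*(-31) = -248)
(n - 44)*√(0 + (V - 4)*(-1)) = (-248 - 44)*√(0 + (-4 - 4)*(-1)) = -292*√(0 - 8*(-1)) = -292*√(0 + 8) = -584*√2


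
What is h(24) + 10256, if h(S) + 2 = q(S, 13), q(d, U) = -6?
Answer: 10248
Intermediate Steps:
h(S) = -8 (h(S) = -2 - 6 = -8)
h(24) + 10256 = -8 + 10256 = 10248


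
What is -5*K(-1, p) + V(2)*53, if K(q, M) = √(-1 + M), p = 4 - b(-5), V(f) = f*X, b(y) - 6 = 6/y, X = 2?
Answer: 212 - 3*I*√5 ≈ 212.0 - 6.7082*I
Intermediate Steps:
b(y) = 6 + 6/y
V(f) = 2*f (V(f) = f*2 = 2*f)
p = -⅘ (p = 4 - (6 + 6/(-5)) = 4 - (6 + 6*(-⅕)) = 4 - (6 - 6/5) = 4 - 1*24/5 = 4 - 24/5 = -⅘ ≈ -0.80000)
-5*K(-1, p) + V(2)*53 = -5*√(-1 - ⅘) + (2*2)*53 = -3*I*√5 + 4*53 = -3*I*√5 + 212 = 212 - 3*I*√5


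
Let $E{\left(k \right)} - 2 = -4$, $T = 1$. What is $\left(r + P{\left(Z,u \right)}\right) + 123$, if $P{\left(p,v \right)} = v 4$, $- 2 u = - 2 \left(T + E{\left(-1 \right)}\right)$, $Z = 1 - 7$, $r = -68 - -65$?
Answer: $116$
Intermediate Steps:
$r = -3$ ($r = -68 + 65 = -3$)
$E{\left(k \right)} = -2$ ($E{\left(k \right)} = 2 - 4 = -2$)
$Z = -6$
$u = -1$ ($u = - \frac{\left(-2\right) \left(1 - 2\right)}{2} = - \frac{\left(-2\right) \left(-1\right)}{2} = \left(- \frac{1}{2}\right) 2 = -1$)
$P{\left(p,v \right)} = 4 v$
$\left(r + P{\left(Z,u \right)}\right) + 123 = \left(-3 + 4 \left(-1\right)\right) + 123 = \left(-3 - 4\right) + 123 = -7 + 123 = 116$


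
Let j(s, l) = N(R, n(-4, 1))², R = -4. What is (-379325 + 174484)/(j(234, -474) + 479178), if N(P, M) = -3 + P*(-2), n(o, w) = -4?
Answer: -204841/479203 ≈ -0.42746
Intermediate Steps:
N(P, M) = -3 - 2*P
j(s, l) = 25 (j(s, l) = (-3 - 2*(-4))² = (-3 + 8)² = 5² = 25)
(-379325 + 174484)/(j(234, -474) + 479178) = (-379325 + 174484)/(25 + 479178) = -204841/479203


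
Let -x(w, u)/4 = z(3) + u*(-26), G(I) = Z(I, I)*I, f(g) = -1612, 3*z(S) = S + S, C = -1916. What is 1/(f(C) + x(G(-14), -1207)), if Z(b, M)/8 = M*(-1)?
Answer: -1/127148 ≈ -7.8648e-6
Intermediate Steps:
z(S) = 2*S/3 (z(S) = (S + S)/3 = (2*S)/3 = 2*S/3)
Z(b, M) = -8*M (Z(b, M) = 8*(M*(-1)) = 8*(-M) = -8*M)
G(I) = -8*I**2 (G(I) = (-8*I)*I = -8*I**2)
x(w, u) = -8 + 104*u (x(w, u) = -4*((2/3)*3 + u*(-26)) = -4*(2 - 26*u) = -8 + 104*u)
1/(f(C) + x(G(-14), -1207)) = 1/(-1612 + (-8 + 104*(-1207))) = 1/(-1612 + (-8 - 125528)) = 1/(-1612 - 125536) = 1/(-127148) = -1/127148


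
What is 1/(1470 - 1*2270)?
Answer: -1/800 ≈ -0.0012500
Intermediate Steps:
1/(1470 - 1*2270) = 1/(1470 - 2270) = 1/(-800) = -1/800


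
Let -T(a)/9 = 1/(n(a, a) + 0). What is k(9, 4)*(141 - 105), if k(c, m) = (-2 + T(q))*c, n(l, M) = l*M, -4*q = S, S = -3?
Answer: -5832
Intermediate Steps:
q = ¾ (q = -¼*(-3) = ¾ ≈ 0.75000)
n(l, M) = M*l
T(a) = -9/a² (T(a) = -9/(a*a + 0) = -9/(a² + 0) = -9/a²)
k(c, m) = -18*c (k(c, m) = (-2 - 9/(¾)²)*c = (-2 - 9*16/9)*c = (-2 - 16)*c = -18*c)
k(9, 4)*(141 - 105) = (-18*9)*(141 - 105) = -162*36 = -5832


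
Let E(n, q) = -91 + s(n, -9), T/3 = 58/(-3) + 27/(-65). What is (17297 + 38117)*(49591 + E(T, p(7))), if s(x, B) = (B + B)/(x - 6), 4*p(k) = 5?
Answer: 11633098147380/4241 ≈ 2.7430e+9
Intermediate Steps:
p(k) = 5/4 (p(k) = (¼)*5 = 5/4)
s(x, B) = 2*B/(-6 + x) (s(x, B) = (2*B)/(-6 + x) = 2*B/(-6 + x))
T = -3851/65 (T = 3*(58/(-3) + 27/(-65)) = 3*(58*(-⅓) + 27*(-1/65)) = 3*(-58/3 - 27/65) = 3*(-3851/195) = -3851/65 ≈ -59.246)
E(n, q) = -91 - 18/(-6 + n) (E(n, q) = -91 + 2*(-9)/(-6 + n) = -91 - 18/(-6 + n))
(17297 + 38117)*(49591 + E(T, p(7))) = (17297 + 38117)*(49591 + (528 - 91*(-3851/65))/(-6 - 3851/65)) = 55414*(49591 + (528 + 26957/5)/(-4241/65)) = 55414*(49591 - 65/4241*29597/5) = 55414*(49591 - 384761/4241) = 55414*(209930670/4241) = 11633098147380/4241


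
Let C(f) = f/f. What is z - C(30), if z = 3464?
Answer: 3463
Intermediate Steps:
C(f) = 1
z - C(30) = 3464 - 1*1 = 3464 - 1 = 3463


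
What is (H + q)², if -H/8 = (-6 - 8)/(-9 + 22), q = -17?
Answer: 11881/169 ≈ 70.302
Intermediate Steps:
H = 112/13 (H = -8*(-6 - 8)/(-9 + 22) = -(-112)/13 = -8*(-14/13) = 112/13 ≈ 8.6154)
(H + q)² = (112/13 - 17)² = (-109/13)² = 11881/169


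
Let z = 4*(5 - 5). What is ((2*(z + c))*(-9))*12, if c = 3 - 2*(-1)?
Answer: -1080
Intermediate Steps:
c = 5 (c = 3 + 2 = 5)
z = 0 (z = 4*0 = 0)
((2*(z + c))*(-9))*12 = ((2*(0 + 5))*(-9))*12 = ((2*5)*(-9))*12 = (10*(-9))*12 = -90*12 = -1080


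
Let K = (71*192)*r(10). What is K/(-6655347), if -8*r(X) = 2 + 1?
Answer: 568/739483 ≈ 0.00076810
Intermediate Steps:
r(X) = -3/8 (r(X) = -(2 + 1)/8 = -⅛*3 = -3/8)
K = -5112 (K = (71*192)*(-3/8) = 13632*(-3/8) = -5112)
K/(-6655347) = -5112/(-6655347) = -5112*(-1/6655347) = 568/739483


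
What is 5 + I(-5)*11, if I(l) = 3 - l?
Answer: 93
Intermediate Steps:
5 + I(-5)*11 = 5 + (3 - 1*(-5))*11 = 5 + (3 + 5)*11 = 5 + 8*11 = 5 + 88 = 93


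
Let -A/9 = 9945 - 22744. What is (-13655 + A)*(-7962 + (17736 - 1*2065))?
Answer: 782741024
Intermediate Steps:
A = 115191 (A = -9*(9945 - 22744) = -9*(-12799) = 115191)
(-13655 + A)*(-7962 + (17736 - 1*2065)) = (-13655 + 115191)*(-7962 + (17736 - 1*2065)) = 101536*(-7962 + (17736 - 2065)) = 101536*(-7962 + 15671) = 101536*7709 = 782741024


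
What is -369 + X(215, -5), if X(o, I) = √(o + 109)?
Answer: -351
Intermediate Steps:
X(o, I) = √(109 + o)
-369 + X(215, -5) = -369 + √(109 + 215) = -369 + √324 = -369 + 18 = -351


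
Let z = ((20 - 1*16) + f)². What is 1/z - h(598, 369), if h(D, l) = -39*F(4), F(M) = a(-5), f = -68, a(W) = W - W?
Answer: 1/4096 ≈ 0.00024414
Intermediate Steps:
a(W) = 0
F(M) = 0
h(D, l) = 0 (h(D, l) = -39*0 = 0)
z = 4096 (z = ((20 - 1*16) - 68)² = ((20 - 16) - 68)² = (4 - 68)² = (-64)² = 4096)
1/z - h(598, 369) = 1/4096 - 1*0 = 1/4096 + 0 = 1/4096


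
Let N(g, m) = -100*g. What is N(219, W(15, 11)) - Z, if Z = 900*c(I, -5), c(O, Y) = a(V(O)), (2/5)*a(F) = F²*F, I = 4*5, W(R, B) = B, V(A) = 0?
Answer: -21900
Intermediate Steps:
I = 20
a(F) = 5*F³/2 (a(F) = 5*(F²*F)/2 = 5*F³/2)
c(O, Y) = 0 (c(O, Y) = (5/2)*0³ = (5/2)*0 = 0)
Z = 0 (Z = 900*0 = 0)
N(219, W(15, 11)) - Z = -100*219 - 1*0 = -21900 + 0 = -21900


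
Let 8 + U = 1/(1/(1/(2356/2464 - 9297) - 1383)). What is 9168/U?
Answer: -52499295984/7965371549 ≈ -6.5909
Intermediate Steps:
U = -7965371549/5726363 (U = -8 + 1/(1/(1/(2356/2464 - 9297) - 1383)) = -8 + 1/(1/(1/(2356*(1/2464) - 9297) - 1383)) = -8 + 1/(1/(1/(589/616 - 9297) - 1383)) = -8 + 1/(1/(1/(-5726363/616) - 1383)) = -8 + 1/(1/(-616/5726363 - 1383)) = -8 + 1/(1/(-7919560645/5726363)) = -8 + 1/(-5726363/7919560645) = -8 - 7919560645/5726363 = -7965371549/5726363 ≈ -1391.0)
9168/U = 9168/(-7965371549/5726363) = 9168*(-5726363/7965371549) = -52499295984/7965371549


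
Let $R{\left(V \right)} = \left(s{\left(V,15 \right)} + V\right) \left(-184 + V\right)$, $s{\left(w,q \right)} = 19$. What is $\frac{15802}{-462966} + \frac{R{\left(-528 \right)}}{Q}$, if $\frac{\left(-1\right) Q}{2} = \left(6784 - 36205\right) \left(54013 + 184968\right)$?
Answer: $- \frac{2643355210589}{77503374391023} \approx -0.034106$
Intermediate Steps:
$Q = 14062120002$ ($Q = - 2 \left(6784 - 36205\right) \left(54013 + 184968\right) = - 2 \left(\left(-29421\right) 238981\right) = \left(-2\right) \left(-7031060001\right) = 14062120002$)
$R{\left(V \right)} = \left(-184 + V\right) \left(19 + V\right)$ ($R{\left(V \right)} = \left(19 + V\right) \left(-184 + V\right) = \left(-184 + V\right) \left(19 + V\right)$)
$\frac{15802}{-462966} + \frac{R{\left(-528 \right)}}{Q} = \frac{15802}{-462966} + \frac{-3496 + \left(-528\right)^{2} - -87120}{14062120002} = 15802 \left(- \frac{1}{462966}\right) + \left(-3496 + 278784 + 87120\right) \frac{1}{14062120002} = - \frac{7901}{231483} + 362408 \cdot \frac{1}{14062120002} = - \frac{7901}{231483} + \frac{181204}{7031060001} = - \frac{2643355210589}{77503374391023}$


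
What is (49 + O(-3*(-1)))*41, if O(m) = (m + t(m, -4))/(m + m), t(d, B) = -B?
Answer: 12341/6 ≈ 2056.8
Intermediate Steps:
O(m) = (4 + m)/(2*m) (O(m) = (m - 1*(-4))/(m + m) = (m + 4)/((2*m)) = (4 + m)*(1/(2*m)) = (4 + m)/(2*m))
(49 + O(-3*(-1)))*41 = (49 + (4 - 3*(-1))/(2*((-3*(-1)))))*41 = (49 + (½)*(4 + 3)/3)*41 = (49 + (½)*(⅓)*7)*41 = (49 + 7/6)*41 = (301/6)*41 = 12341/6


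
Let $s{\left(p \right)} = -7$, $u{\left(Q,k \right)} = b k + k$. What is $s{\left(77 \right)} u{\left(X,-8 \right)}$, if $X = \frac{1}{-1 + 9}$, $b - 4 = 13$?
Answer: $1008$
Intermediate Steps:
$b = 17$ ($b = 4 + 13 = 17$)
$X = \frac{1}{8} \approx 0.125$
$u{\left(Q,k \right)} = 18 k$ ($u{\left(Q,k \right)} = 17 k + k = 18 k$)
$s{\left(77 \right)} u{\left(X,-8 \right)} = - 7 \cdot 18 \left(-8\right) = \left(-7\right) \left(-144\right) = 1008$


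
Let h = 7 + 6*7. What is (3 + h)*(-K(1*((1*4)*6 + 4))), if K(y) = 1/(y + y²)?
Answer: -13/203 ≈ -0.064039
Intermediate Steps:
h = 49 (h = 7 + 42 = 49)
(3 + h)*(-K(1*((1*4)*6 + 4))) = (3 + 49)*(-1/((1*((1*4)*6 + 4))*(1 + 1*((1*4)*6 + 4)))) = 52*(-1/((1*(4*6 + 4))*(1 + 1*(4*6 + 4)))) = 52*(-1/((1*(24 + 4))*(1 + 1*(24 + 4)))) = 52*(-1/((1*28)*(1 + 1*28))) = 52*(-1/(28*(1 + 28))) = 52*(-1/(28*29)) = 52*(-1*1/812) = 52*(-1/812) = -13/203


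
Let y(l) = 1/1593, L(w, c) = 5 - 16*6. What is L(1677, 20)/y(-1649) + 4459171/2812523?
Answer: -407707312478/2812523 ≈ -1.4496e+5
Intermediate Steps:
L(w, c) = -91 (L(w, c) = 5 - 96 = -91)
y(l) = 1/1593
L(1677, 20)/y(-1649) + 4459171/2812523 = -91/1/1593 + 4459171/2812523 = -91*1593 + 4459171*(1/2812523) = -144963 + 4459171/2812523 = -407707312478/2812523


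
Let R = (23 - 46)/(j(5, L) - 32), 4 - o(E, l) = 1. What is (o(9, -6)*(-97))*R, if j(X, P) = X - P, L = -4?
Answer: -291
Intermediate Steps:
o(E, l) = 3 (o(E, l) = 4 - 1*1 = 4 - 1 = 3)
R = 1 (R = (23 - 46)/((5 - 1*(-4)) - 32) = -23/((5 + 4) - 32) = -23/(9 - 32) = -23/(-23) = -23*(-1/23) = 1)
(o(9, -6)*(-97))*R = (3*(-97))*1 = -291*1 = -291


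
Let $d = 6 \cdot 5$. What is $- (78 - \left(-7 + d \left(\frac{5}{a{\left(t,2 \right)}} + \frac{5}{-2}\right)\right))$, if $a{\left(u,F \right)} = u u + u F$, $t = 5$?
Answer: $- \frac{1090}{7} \approx -155.71$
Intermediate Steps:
$a{\left(u,F \right)} = u^{2} + F u$
$d = 30$
$- (78 - \left(-7 + d \left(\frac{5}{a{\left(t,2 \right)}} + \frac{5}{-2}\right)\right)) = - (78 - \left(-7 + 30 \left(\frac{5}{5 \left(2 + 5\right)} + \frac{5}{-2}\right)\right)) = - (78 - \left(-7 + 30 \left(\frac{5}{5 \cdot 7} + 5 \left(- \frac{1}{2}\right)\right)\right)) = - (78 - \left(-7 + 30 \left(\frac{5}{35} - \frac{5}{2}\right)\right)) = - (78 - \left(-7 + 30 \left(5 \cdot \frac{1}{35} - \frac{5}{2}\right)\right)) = - (78 - \left(-7 + 30 \left(\frac{1}{7} - \frac{5}{2}\right)\right)) = - (78 - \left(-7 + 30 \left(- \frac{33}{14}\right)\right)) = - (78 - \left(-7 - \frac{495}{7}\right)) = - (78 - - \frac{544}{7}) = - (78 + \frac{544}{7}) = \left(-1\right) \frac{1090}{7} = - \frac{1090}{7}$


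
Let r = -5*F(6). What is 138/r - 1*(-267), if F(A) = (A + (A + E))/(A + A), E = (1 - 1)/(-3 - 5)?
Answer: 1197/5 ≈ 239.40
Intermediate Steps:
E = 0 (E = 0/(-8) = 0*(-⅛) = 0)
F(A) = 1 (F(A) = (A + (A + 0))/(A + A) = (A + A)/((2*A)) = (2*A)*(1/(2*A)) = 1)
r = -5 (r = -5*1 = -5)
138/r - 1*(-267) = 138/(-5) - 1*(-267) = 138*(-⅕) + 267 = -138/5 + 267 = 1197/5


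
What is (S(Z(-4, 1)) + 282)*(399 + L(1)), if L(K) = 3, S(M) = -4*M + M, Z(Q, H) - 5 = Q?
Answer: 112158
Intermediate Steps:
Z(Q, H) = 5 + Q
S(M) = -3*M
(S(Z(-4, 1)) + 282)*(399 + L(1)) = (-3*(5 - 4) + 282)*(399 + 3) = (-3*1 + 282)*402 = (-3 + 282)*402 = 279*402 = 112158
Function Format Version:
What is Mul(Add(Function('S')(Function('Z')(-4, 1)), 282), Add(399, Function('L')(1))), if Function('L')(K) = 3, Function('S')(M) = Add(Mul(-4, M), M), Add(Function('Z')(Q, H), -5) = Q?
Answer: 112158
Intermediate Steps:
Function('Z')(Q, H) = Add(5, Q)
Function('S')(M) = Mul(-3, M)
Mul(Add(Function('S')(Function('Z')(-4, 1)), 282), Add(399, Function('L')(1))) = Mul(Add(Mul(-3, Add(5, -4)), 282), Add(399, 3)) = Mul(Add(Mul(-3, 1), 282), 402) = Mul(Add(-3, 282), 402) = Mul(279, 402) = 112158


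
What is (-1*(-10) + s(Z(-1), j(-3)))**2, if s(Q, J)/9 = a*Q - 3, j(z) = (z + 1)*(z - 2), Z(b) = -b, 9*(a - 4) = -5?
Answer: 196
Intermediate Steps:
a = 31/9 (a = 4 + (1/9)*(-5) = 4 - 5/9 = 31/9 ≈ 3.4444)
j(z) = (1 + z)*(-2 + z)
s(Q, J) = -27 + 31*Q (s(Q, J) = 9*(31*Q/9 - 3) = 9*(-3 + 31*Q/9) = -27 + 31*Q)
(-1*(-10) + s(Z(-1), j(-3)))**2 = (-1*(-10) + (-27 + 31*(-1*(-1))))**2 = (10 + (-27 + 31*1))**2 = (10 + (-27 + 31))**2 = (10 + 4)**2 = 14**2 = 196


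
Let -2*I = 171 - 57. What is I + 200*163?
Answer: 32543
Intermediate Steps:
I = -57 (I = -(171 - 57)/2 = -½*114 = -57)
I + 200*163 = -57 + 200*163 = -57 + 32600 = 32543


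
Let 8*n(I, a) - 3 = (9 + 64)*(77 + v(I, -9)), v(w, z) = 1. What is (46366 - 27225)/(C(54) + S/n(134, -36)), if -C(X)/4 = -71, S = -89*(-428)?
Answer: 109046277/1922684 ≈ 56.716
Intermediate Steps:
S = 38092
C(X) = 284 (C(X) = -4*(-71) = 284)
n(I, a) = 5697/8 (n(I, a) = 3/8 + ((9 + 64)*(77 + 1))/8 = 3/8 + (73*78)/8 = 3/8 + (⅛)*5694 = 3/8 + 2847/4 = 5697/8)
(46366 - 27225)/(C(54) + S/n(134, -36)) = (46366 - 27225)/(284 + 38092/(5697/8)) = 19141/(284 + 38092*(8/5697)) = 19141/(284 + 304736/5697) = 19141/(1922684/5697) = 19141*(5697/1922684) = 109046277/1922684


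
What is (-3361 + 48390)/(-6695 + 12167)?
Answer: 45029/5472 ≈ 8.2290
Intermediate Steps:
(-3361 + 48390)/(-6695 + 12167) = 45029/5472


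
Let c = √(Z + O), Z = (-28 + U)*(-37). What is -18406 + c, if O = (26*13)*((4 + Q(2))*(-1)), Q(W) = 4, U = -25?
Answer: -18406 + I*√743 ≈ -18406.0 + 27.258*I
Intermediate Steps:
Z = 1961 (Z = (-28 - 25)*(-37) = -53*(-37) = 1961)
O = -2704 (O = (26*13)*((4 + 4)*(-1)) = 338*(8*(-1)) = 338*(-8) = -2704)
c = I*√743 (c = √(1961 - 2704) = √(-743) = I*√743 ≈ 27.258*I)
-18406 + c = -18406 + I*√743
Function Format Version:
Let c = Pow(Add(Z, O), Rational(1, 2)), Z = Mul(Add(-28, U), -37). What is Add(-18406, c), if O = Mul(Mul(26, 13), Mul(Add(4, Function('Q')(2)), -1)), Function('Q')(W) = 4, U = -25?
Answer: Add(-18406, Mul(I, Pow(743, Rational(1, 2)))) ≈ Add(-18406., Mul(27.258, I))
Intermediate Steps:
Z = 1961 (Z = Mul(Add(-28, -25), -37) = Mul(-53, -37) = 1961)
O = -2704 (O = Mul(Mul(26, 13), Mul(Add(4, 4), -1)) = Mul(338, Mul(8, -1)) = Mul(338, -8) = -2704)
c = Mul(I, Pow(743, Rational(1, 2))) (c = Pow(Add(1961, -2704), Rational(1, 2)) = Pow(-743, Rational(1, 2)) = Mul(I, Pow(743, Rational(1, 2))) ≈ Mul(27.258, I))
Add(-18406, c) = Add(-18406, Mul(I, Pow(743, Rational(1, 2))))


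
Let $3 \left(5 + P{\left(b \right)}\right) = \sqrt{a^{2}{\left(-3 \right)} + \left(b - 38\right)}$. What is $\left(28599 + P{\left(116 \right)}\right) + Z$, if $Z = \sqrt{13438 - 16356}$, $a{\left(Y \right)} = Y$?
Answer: $28594 + \frac{\sqrt{87}}{3} + i \sqrt{2918} \approx 28597.0 + 54.018 i$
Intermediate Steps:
$Z = i \sqrt{2918}$ ($Z = \sqrt{-2918} = i \sqrt{2918} \approx 54.018 i$)
$P{\left(b \right)} = -5 + \frac{\sqrt{-29 + b}}{3}$ ($P{\left(b \right)} = -5 + \frac{\sqrt{\left(-3\right)^{2} + \left(b - 38\right)}}{3} = -5 + \frac{\sqrt{9 + \left(b - 38\right)}}{3} = -5 + \frac{\sqrt{9 + \left(-38 + b\right)}}{3} = -5 + \frac{\sqrt{-29 + b}}{3}$)
$\left(28599 + P{\left(116 \right)}\right) + Z = \left(28599 - \left(5 - \frac{\sqrt{-29 + 116}}{3}\right)\right) + i \sqrt{2918} = \left(28599 - \left(5 - \frac{\sqrt{87}}{3}\right)\right) + i \sqrt{2918} = \left(28594 + \frac{\sqrt{87}}{3}\right) + i \sqrt{2918} = 28594 + \frac{\sqrt{87}}{3} + i \sqrt{2918}$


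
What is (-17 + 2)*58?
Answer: -870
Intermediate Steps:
(-17 + 2)*58 = -15*58 = -870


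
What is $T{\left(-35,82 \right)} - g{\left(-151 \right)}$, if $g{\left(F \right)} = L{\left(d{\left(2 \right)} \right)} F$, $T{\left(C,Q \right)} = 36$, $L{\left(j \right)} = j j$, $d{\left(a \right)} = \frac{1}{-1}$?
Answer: $187$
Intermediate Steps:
$d{\left(a \right)} = -1$
$L{\left(j \right)} = j^{2}$
$g{\left(F \right)} = F$ ($g{\left(F \right)} = \left(-1\right)^{2} F = 1 F = F$)
$T{\left(-35,82 \right)} - g{\left(-151 \right)} = 36 - -151 = 36 + 151 = 187$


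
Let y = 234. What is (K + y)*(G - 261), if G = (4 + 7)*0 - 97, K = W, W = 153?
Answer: -138546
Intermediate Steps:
K = 153
G = -97 (G = 11*0 - 97 = 0 - 97 = -97)
(K + y)*(G - 261) = (153 + 234)*(-97 - 261) = 387*(-358) = -138546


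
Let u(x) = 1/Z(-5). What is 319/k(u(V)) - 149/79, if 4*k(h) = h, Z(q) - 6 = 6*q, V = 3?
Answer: -2419445/79 ≈ -30626.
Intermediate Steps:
Z(q) = 6 + 6*q
u(x) = -1/24 (u(x) = 1/(6 + 6*(-5)) = 1/(6 - 30) = 1/(-24) = -1/24)
k(h) = h/4
319/k(u(V)) - 149/79 = 319/(((¼)*(-1/24))) - 149/79 = 319/(-1/96) - 149*1/79 = 319*(-96) - 149/79 = -30624 - 149/79 = -2419445/79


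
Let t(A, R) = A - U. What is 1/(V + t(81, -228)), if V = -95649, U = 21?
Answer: -1/95589 ≈ -1.0461e-5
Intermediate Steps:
t(A, R) = -21 + A (t(A, R) = A - 1*21 = A - 21 = -21 + A)
1/(V + t(81, -228)) = 1/(-95649 + (-21 + 81)) = 1/(-95649 + 60) = 1/(-95589) = -1/95589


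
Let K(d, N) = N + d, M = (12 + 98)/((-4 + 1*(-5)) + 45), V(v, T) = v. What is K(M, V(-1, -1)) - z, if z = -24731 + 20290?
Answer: 79975/18 ≈ 4443.1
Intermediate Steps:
M = 55/18 (M = 110/((-4 - 5) + 45) = 110/(-9 + 45) = 110/36 = 110*(1/36) = 55/18 ≈ 3.0556)
z = -4441
K(M, V(-1, -1)) - z = (-1 + 55/18) - 1*(-4441) = 37/18 + 4441 = 79975/18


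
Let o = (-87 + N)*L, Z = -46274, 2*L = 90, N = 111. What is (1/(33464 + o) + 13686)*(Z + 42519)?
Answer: -1775248289675/34544 ≈ -5.1391e+7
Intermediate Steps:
L = 45 (L = (½)*90 = 45)
o = 1080 (o = (-87 + 111)*45 = 24*45 = 1080)
(1/(33464 + o) + 13686)*(Z + 42519) = (1/(33464 + 1080) + 13686)*(-46274 + 42519) = (1/34544 + 13686)*(-3755) = (472769185/34544)*(-3755) = -1775248289675/34544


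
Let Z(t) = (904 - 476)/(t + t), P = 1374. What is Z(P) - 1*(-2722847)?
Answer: 1870595996/687 ≈ 2.7228e+6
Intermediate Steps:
Z(t) = 214/t (Z(t) = 428/((2*t)) = 428*(1/(2*t)) = 214/t)
Z(P) - 1*(-2722847) = 214/1374 - 1*(-2722847) = 214*(1/1374) + 2722847 = 107/687 + 2722847 = 1870595996/687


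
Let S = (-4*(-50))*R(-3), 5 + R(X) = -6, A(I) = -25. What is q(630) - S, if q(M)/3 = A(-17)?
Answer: 2125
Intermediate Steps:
R(X) = -11 (R(X) = -5 - 6 = -11)
S = -2200 (S = -4*(-50)*(-11) = 200*(-11) = -2200)
q(M) = -75 (q(M) = 3*(-25) = -75)
q(630) - S = -75 - 1*(-2200) = -75 + 2200 = 2125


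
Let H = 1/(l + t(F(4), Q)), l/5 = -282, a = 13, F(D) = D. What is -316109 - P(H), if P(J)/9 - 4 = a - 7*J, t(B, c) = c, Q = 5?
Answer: -444348173/1405 ≈ -3.1626e+5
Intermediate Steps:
l = -1410 (l = 5*(-282) = -1410)
H = -1/1405 (H = 1/(-1410 + 5) = 1/(-1405) = -1/1405 ≈ -0.00071174)
P(J) = 153 - 63*J (P(J) = 36 + 9*(13 - 7*J) = 36 + (117 - 63*J) = 153 - 63*J)
-316109 - P(H) = -316109 - (153 - 63*(-1/1405)) = -316109 - (153 + 63/1405) = -316109 - 1*215028/1405 = -316109 - 215028/1405 = -444348173/1405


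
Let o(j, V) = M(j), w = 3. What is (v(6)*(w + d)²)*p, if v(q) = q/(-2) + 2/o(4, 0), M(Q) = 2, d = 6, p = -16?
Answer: 2592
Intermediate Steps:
o(j, V) = 2
v(q) = 1 - q/2 (v(q) = q/(-2) + 2/2 = q*(-½) + 2*(½) = -q/2 + 1 = 1 - q/2)
(v(6)*(w + d)²)*p = ((1 - ½*6)*(3 + 6)²)*(-16) = ((1 - 3)*9²)*(-16) = -2*81*(-16) = -162*(-16) = 2592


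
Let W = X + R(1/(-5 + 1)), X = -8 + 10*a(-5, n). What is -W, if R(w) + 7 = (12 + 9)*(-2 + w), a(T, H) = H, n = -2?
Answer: 329/4 ≈ 82.250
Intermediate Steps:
R(w) = -49 + 21*w (R(w) = -7 + (12 + 9)*(-2 + w) = -7 + 21*(-2 + w) = -7 + (-42 + 21*w) = -49 + 21*w)
X = -28 (X = -8 + 10*(-2) = -8 - 20 = -28)
W = -329/4 (W = -28 + (-49 + 21/(-5 + 1)) = -28 + (-49 + 21/(-4)) = -28 + (-49 + 21*(-¼)) = -28 + (-49 - 21/4) = -28 - 217/4 = -329/4 ≈ -82.250)
-W = -1*(-329/4) = 329/4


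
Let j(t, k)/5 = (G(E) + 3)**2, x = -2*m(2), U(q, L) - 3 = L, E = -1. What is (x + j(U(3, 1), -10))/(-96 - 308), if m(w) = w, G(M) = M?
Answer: -4/101 ≈ -0.039604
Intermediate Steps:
U(q, L) = 3 + L
x = -4 (x = -2*2 = -4)
j(t, k) = 20 (j(t, k) = 5*(-1 + 3)**2 = 5*2**2 = 5*4 = 20)
(x + j(U(3, 1), -10))/(-96 - 308) = (-4 + 20)/(-96 - 308) = 16/(-404) = 16*(-1/404) = -4/101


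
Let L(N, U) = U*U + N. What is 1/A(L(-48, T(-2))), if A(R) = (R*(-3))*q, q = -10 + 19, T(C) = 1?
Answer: 1/1269 ≈ 0.00078802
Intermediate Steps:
q = 9
L(N, U) = N + U² (L(N, U) = U² + N = N + U²)
A(R) = -27*R (A(R) = (R*(-3))*9 = -3*R*9 = -27*R)
1/A(L(-48, T(-2))) = 1/(-27*(-48 + 1²)) = 1/(-27*(-48 + 1)) = 1/(-27*(-47)) = 1/1269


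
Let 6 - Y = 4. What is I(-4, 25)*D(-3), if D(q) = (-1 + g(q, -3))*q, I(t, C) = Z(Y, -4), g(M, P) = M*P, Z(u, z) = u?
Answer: -48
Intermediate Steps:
Y = 2 (Y = 6 - 1*4 = 6 - 4 = 2)
I(t, C) = 2
D(q) = q*(-1 - 3*q) (D(q) = (-1 + q*(-3))*q = (-1 - 3*q)*q = q*(-1 - 3*q))
I(-4, 25)*D(-3) = 2*(-3*(-1 - 3*(-3))) = 2*(-3*(-1 + 9)) = 2*(-3*8) = 2*(-24) = -48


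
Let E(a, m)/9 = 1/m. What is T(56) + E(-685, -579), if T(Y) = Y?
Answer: 10805/193 ≈ 55.984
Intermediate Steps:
E(a, m) = 9/m
T(56) + E(-685, -579) = 56 + 9/(-579) = 56 + 9*(-1/579) = 56 - 3/193 = 10805/193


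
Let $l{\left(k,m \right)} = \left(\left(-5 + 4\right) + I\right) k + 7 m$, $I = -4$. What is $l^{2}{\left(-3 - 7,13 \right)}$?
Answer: $19881$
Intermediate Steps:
$l{\left(k,m \right)} = - 5 k + 7 m$ ($l{\left(k,m \right)} = \left(\left(-5 + 4\right) - 4\right) k + 7 m = \left(-1 - 4\right) k + 7 m = - 5 k + 7 m$)
$l^{2}{\left(-3 - 7,13 \right)} = \left(- 5 \left(-3 - 7\right) + 7 \cdot 13\right)^{2} = \left(\left(-5\right) \left(-10\right) + 91\right)^{2} = \left(50 + 91\right)^{2} = 141^{2} = 19881$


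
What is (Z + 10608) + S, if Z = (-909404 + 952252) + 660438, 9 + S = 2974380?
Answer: 3688265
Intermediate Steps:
S = 2974371 (S = -9 + 2974380 = 2974371)
Z = 703286 (Z = 42848 + 660438 = 703286)
(Z + 10608) + S = (703286 + 10608) + 2974371 = 713894 + 2974371 = 3688265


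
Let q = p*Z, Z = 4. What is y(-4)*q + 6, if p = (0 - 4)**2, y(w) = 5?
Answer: 326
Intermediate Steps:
p = 16 (p = (-4)**2 = 16)
q = 64 (q = 16*4 = 64)
y(-4)*q + 6 = 5*64 + 6 = 320 + 6 = 326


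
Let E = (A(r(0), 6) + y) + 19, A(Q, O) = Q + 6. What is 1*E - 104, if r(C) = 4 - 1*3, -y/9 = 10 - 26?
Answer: 66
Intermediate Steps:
y = 144 (y = -9*(10 - 26) = -9*(-16) = 144)
r(C) = 1 (r(C) = 4 - 3 = 1)
A(Q, O) = 6 + Q
E = 170 (E = ((6 + 1) + 144) + 19 = (7 + 144) + 19 = 151 + 19 = 170)
1*E - 104 = 1*170 - 104 = 170 - 104 = 66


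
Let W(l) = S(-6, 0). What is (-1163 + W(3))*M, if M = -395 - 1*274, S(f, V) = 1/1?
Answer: 777378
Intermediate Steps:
S(f, V) = 1
W(l) = 1
M = -669 (M = -395 - 274 = -669)
(-1163 + W(3))*M = (-1163 + 1)*(-669) = -1162*(-669) = 777378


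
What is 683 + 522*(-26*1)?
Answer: -12889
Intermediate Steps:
683 + 522*(-26*1) = 683 + 522*(-26) = 683 - 13572 = -12889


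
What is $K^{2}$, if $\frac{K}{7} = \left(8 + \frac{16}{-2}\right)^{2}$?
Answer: $0$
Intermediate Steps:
$K = 0$ ($K = 7 \left(8 + \frac{16}{-2}\right)^{2} = 7 \left(8 + 16 \left(- \frac{1}{2}\right)\right)^{2} = 7 \left(8 - 8\right)^{2} = 7 \cdot 0^{2} = 7 \cdot 0 = 0$)
$K^{2} = 0^{2} = 0$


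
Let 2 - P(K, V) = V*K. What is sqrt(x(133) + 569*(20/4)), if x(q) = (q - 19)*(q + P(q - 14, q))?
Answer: I*sqrt(1786043) ≈ 1336.4*I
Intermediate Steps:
P(K, V) = 2 - K*V (P(K, V) = 2 - V*K = 2 - K*V)
x(q) = (-19 + q)*(2 + q - q*(-14 + q)) (x(q) = (q - 19)*(q + (2 - (q - 14)*q)) = (-19 + q)*(q + (2 - (-14 + q)*q)) = (-19 + q)*(q + (2 - q*(-14 + q))) = (-19 + q)*(2 + q - q*(-14 + q)))
sqrt(x(133) + 569*(20/4)) = sqrt((-38 - 1*133**3 - 283*133 + 34*133**2) + 569*(20/4)) = sqrt((-38 - 1*2352637 - 37639 + 34*17689) + 569*(20*(1/4))) = sqrt((-38 - 2352637 - 37639 + 601426) + 569*5) = sqrt(-1788888 + 2845) = sqrt(-1786043) = I*sqrt(1786043)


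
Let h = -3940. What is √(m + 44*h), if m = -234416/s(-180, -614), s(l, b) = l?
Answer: 2*I*√9678245/15 ≈ 414.8*I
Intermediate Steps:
m = 58604/45 (m = -234416/(-180) = -234416*(-1/180) = 58604/45 ≈ 1302.3)
√(m + 44*h) = √(58604/45 + 44*(-3940)) = √(58604/45 - 173360) = √(-7742596/45) = 2*I*√9678245/15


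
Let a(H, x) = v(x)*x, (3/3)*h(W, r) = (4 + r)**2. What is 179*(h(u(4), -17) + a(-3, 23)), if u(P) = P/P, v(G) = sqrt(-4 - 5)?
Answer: 30251 + 12351*I ≈ 30251.0 + 12351.0*I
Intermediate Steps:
v(G) = 3*I (v(G) = sqrt(-9) = 3*I)
u(P) = 1
h(W, r) = (4 + r)**2
a(H, x) = 3*I*x (a(H, x) = (3*I)*x = 3*I*x)
179*(h(u(4), -17) + a(-3, 23)) = 179*((4 - 17)**2 + 3*I*23) = 179*((-13)**2 + 69*I) = 179*(169 + 69*I) = 30251 + 12351*I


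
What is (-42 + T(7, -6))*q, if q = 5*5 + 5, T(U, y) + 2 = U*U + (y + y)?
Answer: -210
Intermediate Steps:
T(U, y) = -2 + U² + 2*y (T(U, y) = -2 + (U*U + (y + y)) = -2 + (U² + 2*y) = -2 + U² + 2*y)
q = 30 (q = 25 + 5 = 30)
(-42 + T(7, -6))*q = (-42 + (-2 + 7² + 2*(-6)))*30 = (-42 + (-2 + 49 - 12))*30 = (-42 + 35)*30 = -7*30 = -210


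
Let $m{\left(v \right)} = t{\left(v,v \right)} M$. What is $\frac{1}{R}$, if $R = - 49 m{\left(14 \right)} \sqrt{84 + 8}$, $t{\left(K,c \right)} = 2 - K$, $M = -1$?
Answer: $- \frac{\sqrt{23}}{27048} \approx -0.00017731$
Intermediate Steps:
$m{\left(v \right)} = -2 + v$ ($m{\left(v \right)} = \left(2 - v\right) \left(-1\right) = -2 + v$)
$R = - 1176 \sqrt{23}$ ($R = - 49 \left(-2 + 14\right) \sqrt{84 + 8} = \left(-49\right) 12 \sqrt{92} = - 588 \cdot 2 \sqrt{23} = - 1176 \sqrt{23} \approx -5639.9$)
$\frac{1}{R} = \frac{1}{\left(-1176\right) \sqrt{23}} = - \frac{\sqrt{23}}{27048}$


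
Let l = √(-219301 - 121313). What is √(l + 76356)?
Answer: √(76356 + 3*I*√37846) ≈ 276.33 + 1.056*I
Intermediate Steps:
l = 3*I*√37846 (l = √(-340614) = 3*I*√37846 ≈ 583.62*I)
√(l + 76356) = √(3*I*√37846 + 76356) = √(76356 + 3*I*√37846)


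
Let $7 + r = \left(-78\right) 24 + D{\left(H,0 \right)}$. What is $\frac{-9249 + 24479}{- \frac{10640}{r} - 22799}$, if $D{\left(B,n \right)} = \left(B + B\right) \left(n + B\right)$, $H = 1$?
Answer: $- \frac{28586710}{42783083} \approx -0.66818$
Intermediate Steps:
$D{\left(B,n \right)} = 2 B \left(B + n\right)$
$r = -1877$ ($r = -7 + \left(\left(-78\right) 24 + 2 \cdot 1 \left(1 + 0\right)\right) = -7 - \left(1872 - 2\right) = -7 + \left(-1872 + 2\right) = -7 - 1870 = -1877$)
$\frac{-9249 + 24479}{- \frac{10640}{r} - 22799} = \frac{-9249 + 24479}{- \frac{10640}{-1877} - 22799} = \frac{15230}{\left(-10640\right) \left(- \frac{1}{1877}\right) - 22799} = \frac{15230}{\frac{10640}{1877} - 22799} = \frac{15230}{- \frac{42783083}{1877}} = 15230 \left(- \frac{1877}{42783083}\right) = - \frac{28586710}{42783083}$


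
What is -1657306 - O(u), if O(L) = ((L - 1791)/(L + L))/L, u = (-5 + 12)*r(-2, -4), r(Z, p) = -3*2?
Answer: -1948991245/1176 ≈ -1.6573e+6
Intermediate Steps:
r(Z, p) = -6
u = -42 (u = (-5 + 12)*(-6) = 7*(-6) = -42)
O(L) = (-1791 + L)/(2*L²) (O(L) = ((-1791 + L)/((2*L)))/L = ((-1791 + L)*(1/(2*L)))/L = ((-1791 + L)/(2*L))/L = (-1791 + L)/(2*L²))
-1657306 - O(u) = -1657306 - (-1791 - 42)/(2*(-42)²) = -1657306 - (-1833)/(2*1764) = -1657306 - 1*(-611/1176) = -1657306 + 611/1176 = -1948991245/1176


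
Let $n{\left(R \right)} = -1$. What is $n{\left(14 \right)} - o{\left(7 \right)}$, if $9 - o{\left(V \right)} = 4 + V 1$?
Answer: $1$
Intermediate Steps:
$o{\left(V \right)} = 5 - V$ ($o{\left(V \right)} = 9 - \left(4 + V 1\right) = 9 - \left(4 + V\right) = 5 - V$)
$n{\left(14 \right)} - o{\left(7 \right)} = -1 - \left(5 - 7\right) = -1 - -2 = -1 + 2 = 1$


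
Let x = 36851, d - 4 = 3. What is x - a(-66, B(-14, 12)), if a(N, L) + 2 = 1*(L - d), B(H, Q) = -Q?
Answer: 36872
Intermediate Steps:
d = 7 (d = 4 + 3 = 7)
a(N, L) = -9 + L (a(N, L) = -2 + 1*(L - 1*7) = -2 + 1*(L - 7) = -2 + 1*(-7 + L) = -2 + (-7 + L) = -9 + L)
x - a(-66, B(-14, 12)) = 36851 - (-9 - 1*12) = 36851 - (-9 - 12) = 36851 - 1*(-21) = 36851 + 21 = 36872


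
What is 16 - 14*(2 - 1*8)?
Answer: 100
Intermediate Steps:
16 - 14*(2 - 1*8) = 16 - 14*(2 - 8) = 16 - 14*(-6) = 16 + 84 = 100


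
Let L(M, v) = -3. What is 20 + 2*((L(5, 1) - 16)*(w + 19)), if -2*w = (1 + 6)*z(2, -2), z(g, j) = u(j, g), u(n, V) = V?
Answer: -436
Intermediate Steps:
z(g, j) = g
w = -7 (w = -(1 + 6)*2/2 = -7*2/2 = -½*14 = -7)
20 + 2*((L(5, 1) - 16)*(w + 19)) = 20 + 2*((-3 - 16)*(-7 + 19)) = 20 + 2*(-19*12) = 20 + 2*(-228) = 20 - 456 = -436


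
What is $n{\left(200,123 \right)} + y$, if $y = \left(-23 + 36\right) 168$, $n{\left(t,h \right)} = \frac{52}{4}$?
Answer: $2197$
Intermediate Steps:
$n{\left(t,h \right)} = 13$ ($n{\left(t,h \right)} = 52 \cdot \frac{1}{4} = 13$)
$y = 2184$ ($y = 13 \cdot 168 = 2184$)
$n{\left(200,123 \right)} + y = 13 + 2184 = 2197$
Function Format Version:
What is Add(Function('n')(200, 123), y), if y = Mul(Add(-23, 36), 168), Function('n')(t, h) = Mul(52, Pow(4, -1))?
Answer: 2197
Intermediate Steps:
Function('n')(t, h) = 13 (Function('n')(t, h) = Mul(52, Rational(1, 4)) = 13)
y = 2184 (y = Mul(13, 168) = 2184)
Add(Function('n')(200, 123), y) = Add(13, 2184) = 2197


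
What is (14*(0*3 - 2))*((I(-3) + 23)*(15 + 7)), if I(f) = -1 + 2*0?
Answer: -13552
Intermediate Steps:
I(f) = -1 (I(f) = -1 + 0 = -1)
(14*(0*3 - 2))*((I(-3) + 23)*(15 + 7)) = (14*(0*3 - 2))*((-1 + 23)*(15 + 7)) = (14*(0 - 2))*(22*22) = (14*(-2))*484 = -28*484 = -13552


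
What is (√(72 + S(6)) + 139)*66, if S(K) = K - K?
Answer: 9174 + 396*√2 ≈ 9734.0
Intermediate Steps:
S(K) = 0
(√(72 + S(6)) + 139)*66 = (√(72 + 0) + 139)*66 = (√72 + 139)*66 = (6*√2 + 139)*66 = (139 + 6*√2)*66 = 9174 + 396*√2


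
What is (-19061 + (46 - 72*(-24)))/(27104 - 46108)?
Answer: 17287/19004 ≈ 0.90965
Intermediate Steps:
(-19061 + (46 - 72*(-24)))/(27104 - 46108) = (-19061 + (46 + 1728))/(-19004) = (-19061 + 1774)*(-1/19004) = -17287*(-1/19004) = 17287/19004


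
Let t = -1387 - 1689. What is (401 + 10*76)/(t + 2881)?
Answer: -387/65 ≈ -5.9538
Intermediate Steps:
t = -3076
(401 + 10*76)/(t + 2881) = (401 + 10*76)/(-3076 + 2881) = (401 + 760)/(-195) = 1161*(-1/195) = -387/65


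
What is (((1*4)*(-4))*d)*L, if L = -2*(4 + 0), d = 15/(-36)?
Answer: -160/3 ≈ -53.333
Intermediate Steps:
d = -5/12 (d = 15*(-1/36) = -5/12 ≈ -0.41667)
L = -8 (L = -2*4 = -8)
(((1*4)*(-4))*d)*L = (((1*4)*(-4))*(-5/12))*(-8) = ((4*(-4))*(-5/12))*(-8) = -16*(-5/12)*(-8) = (20/3)*(-8) = -160/3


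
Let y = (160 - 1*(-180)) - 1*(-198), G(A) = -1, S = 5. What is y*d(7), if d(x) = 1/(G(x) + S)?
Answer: 269/2 ≈ 134.50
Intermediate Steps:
y = 538 (y = (160 + 180) + 198 = 340 + 198 = 538)
d(x) = ¼ (d(x) = 1/(-1 + 5) = 1/4 = ¼)
y*d(7) = 538*(¼) = 269/2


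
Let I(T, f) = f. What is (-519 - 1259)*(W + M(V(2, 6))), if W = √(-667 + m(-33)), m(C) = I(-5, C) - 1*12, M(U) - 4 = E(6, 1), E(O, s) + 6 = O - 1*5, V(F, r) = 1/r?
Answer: 1778 - 3556*I*√178 ≈ 1778.0 - 47443.0*I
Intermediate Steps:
E(O, s) = -11 + O (E(O, s) = -6 + (O - 1*5) = -6 + (O - 5) = -6 + (-5 + O) = -11 + O)
M(U) = -1 (M(U) = 4 + (-11 + 6) = 4 - 5 = -1)
m(C) = -12 + C (m(C) = C - 1*12 = C - 12 = -12 + C)
W = 2*I*√178 (W = √(-667 + (-12 - 33)) = √(-667 - 45) = √(-712) = 2*I*√178 ≈ 26.683*I)
(-519 - 1259)*(W + M(V(2, 6))) = (-519 - 1259)*(2*I*√178 - 1) = -1778*(-1 + 2*I*√178) = 1778 - 3556*I*√178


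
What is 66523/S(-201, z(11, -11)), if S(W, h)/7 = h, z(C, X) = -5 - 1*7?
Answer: -66523/84 ≈ -791.94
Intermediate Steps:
z(C, X) = -12 (z(C, X) = -5 - 7 = -12)
S(W, h) = 7*h
66523/S(-201, z(11, -11)) = 66523/((7*(-12))) = 66523/(-84) = 66523*(-1/84) = -66523/84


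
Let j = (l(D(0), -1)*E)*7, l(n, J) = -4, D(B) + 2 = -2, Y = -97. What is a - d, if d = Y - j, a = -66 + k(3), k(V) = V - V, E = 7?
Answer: -165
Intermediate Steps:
D(B) = -4 (D(B) = -2 - 2 = -4)
j = -196 (j = -4*7*7 = -28*7 = -196)
k(V) = 0
a = -66 (a = -66 + 0 = -66)
d = 99 (d = -97 - 1*(-196) = -97 + 196 = 99)
a - d = -66 - 1*99 = -66 - 99 = -165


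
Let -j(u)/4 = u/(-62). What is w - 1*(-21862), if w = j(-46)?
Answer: 677630/31 ≈ 21859.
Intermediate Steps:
j(u) = 2*u/31 (j(u) = -4*u/(-62) = -4*u*(-1)/62 = -(-2)*u/31 = 2*u/31)
w = -92/31 (w = (2/31)*(-46) = -92/31 ≈ -2.9677)
w - 1*(-21862) = -92/31 - 1*(-21862) = -92/31 + 21862 = 677630/31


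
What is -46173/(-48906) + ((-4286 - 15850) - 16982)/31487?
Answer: -120481219/513301074 ≈ -0.23472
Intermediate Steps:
-46173/(-48906) + ((-4286 - 15850) - 16982)/31487 = -46173*(-1/48906) + (-20136 - 16982)*(1/31487) = 15391/16302 - 37118*1/31487 = 15391/16302 - 37118/31487 = -120481219/513301074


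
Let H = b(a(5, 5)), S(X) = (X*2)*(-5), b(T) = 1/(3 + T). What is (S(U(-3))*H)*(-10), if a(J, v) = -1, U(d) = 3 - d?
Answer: 300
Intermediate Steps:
S(X) = -10*X (S(X) = (2*X)*(-5) = -10*X)
H = ½ (H = 1/(3 - 1) = 1/2 = ½ ≈ 0.50000)
(S(U(-3))*H)*(-10) = (-10*(3 - 1*(-3))*(½))*(-10) = (-10*(3 + 3)*(½))*(-10) = (-10*6*(½))*(-10) = -60*½*(-10) = -30*(-10) = 300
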